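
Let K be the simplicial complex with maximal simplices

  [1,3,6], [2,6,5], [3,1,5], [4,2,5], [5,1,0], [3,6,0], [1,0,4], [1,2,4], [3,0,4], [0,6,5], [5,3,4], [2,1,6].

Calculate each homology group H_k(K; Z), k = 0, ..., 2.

H_0 = Z,  H_1 = Z/2,  H_2 = 0.

Take the total order 0 < 1 < 2 < 3 < 4 < 5 < 6 on the vertex set. Then K (dimension 2) consists of the simplices:

  0-simplices (7): [0], [1], [2], [3], [4], [5], [6]
  1-simplices (18): [0,1], [0,3], [0,4], [0,5], [0,6], [1,2], [1,3], [1,4], [1,5], [1,6], [2,4], [2,5], [2,6], [3,4], [3,5], [3,6], [4,5], [5,6]
  2-simplices (12): [0,1,4], [0,1,5], [0,3,4], [0,3,6], [0,5,6], [1,2,4], [1,2,6], [1,3,5], [1,3,6], [2,4,5], [2,5,6], [3,4,5]

so the chain groups are C_0 ≅ Z^7, C_1 ≅ Z^18, C_2 ≅ Z^12.

The boundary map ∂_1: C_1 → C_0 sends each edge [p,q] (with p < q) to q − p. For instance
  ∂[2,5] = [5] − [2].
The resulting 7×18 matrix has rank 6, and its Smith normal form has invariant factors (1,1,1,1,1,1).

∂_2: C_2 → C_1 maps a triangle to the signed sum of its edges. For instance
  ∂[0,1,4] = [1,4] − [0,4] + [0,1],
  ∂[1,2,4] = [2,4] − [1,4] + [1,2].
The 18×12 boundary matrix has rank 12 and Smith normal form diag(1,1,1,1,1,1,1,1,1,1,1,2).

Reading off H_k = ker ∂_k / im ∂_{k+1}:

  H_0: rank C_0 − rank ∂_1 = 7 − 6 = 1, and the invariant factors of ∂_1 are all 1, so H_0 = Z.
  H_1: rank ker ∂_1 − rank ∂_2 = (18 − 6) − 12 = 0, and ∂_2 has invariant factor 2 > 1, so H_1 = Z/2.
  H_2: rank ker ∂_2 − rank ∂_3 = (12 − 12) − 0 = 0, and there is no ∂_3, so H_2 = 0.

As a check, the Euler characteristic is 7 − 18 + 12 = 1, which agrees with 1 − 0 + 0 = 1.
(K is a triangulation of the real projective plane RP^2.)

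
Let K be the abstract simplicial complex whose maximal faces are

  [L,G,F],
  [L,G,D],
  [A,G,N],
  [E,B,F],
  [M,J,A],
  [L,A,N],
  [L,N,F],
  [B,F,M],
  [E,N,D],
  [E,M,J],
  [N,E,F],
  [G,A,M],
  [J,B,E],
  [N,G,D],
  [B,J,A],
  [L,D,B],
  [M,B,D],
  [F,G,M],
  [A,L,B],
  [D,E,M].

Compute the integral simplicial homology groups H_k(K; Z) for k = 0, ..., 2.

We work with the vertex ordering A < B < D < E < F < G < J < L < M < N. The simplices of K, each written with vertices in increasing order, are:

  0-simplices (10): A, B, D, E, F, G, J, L, M, N
  1-simplices (30): AB, AG, AJ, AL, AM, AN, BD, BE, BF, BJ, BL, BM, DE, DG, DL, DM, DN, EF, EJ, EM, EN, FG, FL, FM, FN, GL, GM, GN, JM, LN
  2-simplices (20): ABJ, ABL, AGM, AGN, AJM, ALN, BDL, BDM, BEF, BEJ, BFM, DEM, DEN, DGL, DGN, EFN, EJM, FGL, FGM, FLN

so the chain groups are C_0 ≅ Z^10, C_1 ≅ Z^30, C_2 ≅ Z^20.

∂_1: C_1 → C_0 sends each edge [p,q] (with p < q) to q − p. For instance
  ∂BJ = J − B.
As a 10×30 matrix over Z this has rank 9, with invariant factors (1,1,1,1,1,1,1,1,1).

The boundary map ∂_2: C_2 → C_1 acts by ∂[p,q,r] = [q,r] − [p,r] + [p,q]. For instance
  ∂DGN = GN − DN + DG,
  ∂AGN = GN − AN + AG.
As a 30×20 matrix over Z this has rank 20, with invariant factors (1,1,1,1,1,1,1,1,1,1,1,1,1,1,1,1,1,1,1,2).

Now H_k = ker ∂_k / im ∂_{k+1}, so:

  H_0: rank C_0 − rank ∂_1 = 10 − 9 = 1, and the invariant factors of ∂_1 are all 1, so H_0 = Z.
  H_1: rank ker ∂_1 − rank ∂_2 = (30 − 9) − 20 = 1, and ∂_2 has invariant factor 2 > 1, so H_1 = Z ⊕ Z/2Z.
  H_2: rank ker ∂_2 − rank ∂_3 = (20 − 20) − 0 = 0, and there is no ∂_3, so H_2 = 0.

(K is a triangulation of the Klein bottle.)

H_0 = Z,  H_1 = Z ⊕ Z/2Z,  H_2 = 0.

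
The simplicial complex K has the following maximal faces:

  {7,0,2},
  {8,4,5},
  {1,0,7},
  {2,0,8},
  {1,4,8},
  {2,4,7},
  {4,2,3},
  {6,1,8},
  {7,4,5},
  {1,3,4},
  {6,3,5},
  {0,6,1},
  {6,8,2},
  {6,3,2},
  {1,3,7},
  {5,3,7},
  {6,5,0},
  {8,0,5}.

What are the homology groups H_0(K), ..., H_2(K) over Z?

Order the vertices as 0 < 1 < 2 < 3 < 4 < 5 < 6 < 7 < 8. Listing each simplex with vertices in this order, K has dimension 2 with simplices:

  0-simplices (9): [0], [1], [2], [3], [4], [5], [6], [7], [8]
  1-simplices (27): (27 of them)
  2-simplices (18): [0,1,6], [0,1,7], [0,2,7], [0,2,8], [0,5,6], [0,5,8], [1,3,4], [1,3,7], [1,4,8], [1,6,8], [2,3,4], [2,3,6], [2,4,7], [2,6,8], [3,5,6], [3,5,7], [4,5,7], [4,5,8]

so the chain groups are C_0 ≅ Z^9, C_1 ≅ Z^27, C_2 ≅ Z^18.

Boundary ∂_1: C_1 → C_0 sends each edge [p,q] (with p < q) to q − p.
The 9×27 boundary matrix has rank 8 and Smith normal form diag(1,1,1,1,1,1,1,1).

∂_2: C_2 → C_1 acts by ∂[p,q,r] = [q,r] − [p,r] + [p,q]. For instance
  ∂[2,3,4] = [3,4] − [2,4] + [2,3],
  ∂[0,5,6] = [5,6] − [0,6] + [0,5].
As a 27×18 matrix over Z this has rank 18, with invariant factors (1,1,1,1,1,1,1,1,1,1,1,1,1,1,1,1,1,2).

Reading off H_k = ker ∂_k / im ∂_{k+1}:

  H_0: rank C_0 − rank ∂_1 = 9 − 8 = 1, and the invariant factors of ∂_1 are all 1, so H_0 ≅ Z.
  H_1: rank ker ∂_1 − rank ∂_2 = (27 − 8) − 18 = 1, and ∂_2 has invariant factor 2 > 1, so H_1 ≅ Z ⊕ Z/2.
  H_2: rank ker ∂_2 − rank ∂_3 = (18 − 18) − 0 = 0, and there is no ∂_3, so H_2 ≅ 0.

(K is a triangulation of the Klein bottle.)

H_0 ≅ Z,  H_1 ≅ Z ⊕ Z/2,  H_2 = 0.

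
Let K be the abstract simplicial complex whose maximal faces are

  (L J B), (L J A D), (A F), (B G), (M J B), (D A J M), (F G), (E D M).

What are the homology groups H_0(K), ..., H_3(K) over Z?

Fix the vertex order A < B < D < E < F < G < J < L < M and write every simplex with vertices in increasing order. Then dim K = 3 and the simplices of K are:

  0-simplices (9): A, B, D, E, F, G, J, L, M
  1-simplices (17): AD, AF, AJ, AL, AM, BG, BJ, BL, BM, DE, DJ, DL, DM, EM, FG, JL, JM
  2-simplices (10): ADJ, ADL, ADM, AJL, AJM, BJL, BJM, DEM, DJL, DJM
  3-simplices (2): ADJL, ADJM

Hence C_0 ≅ Z^9, C_1 ≅ Z^17, C_2 ≅ Z^10, C_3 ≅ Z^2.

Boundary ∂_1: C_1 → C_0 sends each edge [p,q] (with p < q) to q − p.
The 9×17 boundary matrix has rank 8 and Smith normal form diag(1,1,1,1,1,1,1,1).

The boundary map ∂_2: C_2 → C_1 sends each 2-simplex [p,q,r] to [q,r] − [p,r] + [p,q]. For instance
  ∂DEM = EM − DM + DE,
  ∂DJL = JL − DL + DJ.
This gives a 17×10 integer matrix of rank 8; reducing to Smith normal form yields diagonal entries (1,1,1,1,1,1,1,1).

Boundary ∂_3: C_3 → C_2 sends each 3-simplex σ to the alternating sum Σ_i (−1)^i (σ with its i-th vertex removed). For instance
  ∂ADJM = DJM − AJM + ADM − ADJ,
  ∂ADJL = DJL − AJL + ADL − ADJ.
The 10×2 boundary matrix has rank 2 and Smith normal form diag(1,1).

Computing H_k = (kernel of ∂_k) / (image of ∂_{k+1}):

  H_0: rank C_0 − rank ∂_1 = 9 − 8 = 1, and the invariant factors of ∂_1 are all 1, so H_0 ≅ Z.
  H_1: rank ker ∂_1 − rank ∂_2 = (17 − 8) − 8 = 1, and the invariant factors of ∂_2 are all 1, so H_1 ≅ Z.
  H_2: rank ker ∂_2 − rank ∂_3 = (10 − 8) − 2 = 0, and the invariant factors of ∂_3 are all 1, so H_2 ≅ 0.
  H_3: rank ker ∂_3 − rank ∂_4 = (2 − 2) − 0 = 0, and there is no ∂_4, so H_3 ≅ 0.

As a check, the Euler characteristic is 9 − 17 + 10 − 2 = 0, which agrees with 1 − 1 + 0 − 0 = 0.

H_0 ≅ Z,  H_1 ≅ Z,  H_2 = 0,  H_3 = 0.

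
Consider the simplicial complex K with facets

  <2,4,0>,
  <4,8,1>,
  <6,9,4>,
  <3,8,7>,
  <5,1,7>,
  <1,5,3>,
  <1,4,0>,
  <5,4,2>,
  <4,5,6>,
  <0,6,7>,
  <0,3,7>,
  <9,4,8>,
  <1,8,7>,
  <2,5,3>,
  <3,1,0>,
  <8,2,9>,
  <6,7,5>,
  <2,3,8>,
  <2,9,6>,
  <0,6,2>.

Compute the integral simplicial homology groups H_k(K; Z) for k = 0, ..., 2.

Take the total order 0 < 1 < 2 < 3 < 4 < 5 < 6 < 7 < 8 < 9 on the vertex set. Then K (dimension 2) consists of the simplices:

  0-simplices (10): [0], [1], [2], [3], [4], [5], [6], [7], [8], [9]
  1-simplices (30): (30 of them)
  2-simplices (20): (20 of them)

Hence C_0 ≅ Z^10, C_1 ≅ Z^30, C_2 ≅ Z^20.

∂_1: C_1 → C_0 sends each edge [p,q] (with p < q) to q − p. For instance
  ∂[1,8] = [8] − [1].
The 10×30 boundary matrix has rank 9 and Smith normal form diag(1,1,1,1,1,1,1,1,1).

The boundary map ∂_2: C_2 → C_1 sends each 2-simplex [p,q,r] to [q,r] − [p,r] + [p,q]. For instance
  ∂[0,2,4] = [2,4] − [0,4] + [0,2],
  ∂[4,5,6] = [5,6] − [4,6] + [4,5].
As a 30×20 matrix over Z this has rank 20, with invariant factors (1,1,1,1,1,1,1,1,1,1,1,1,1,1,1,1,1,1,1,2).

From H_k ≅ ker(∂_k) / im(∂_{k+1}) we obtain:

  H_0: rank C_0 − rank ∂_1 = 10 − 9 = 1, and the invariant factors of ∂_1 are all 1, so H_0 ≅ Z.
  H_1: rank ker ∂_1 − rank ∂_2 = (30 − 9) − 20 = 1, and ∂_2 has invariant factor 2 > 1, so H_1 ≅ Z ⊕ Z/2.
  H_2: rank ker ∂_2 − rank ∂_3 = (20 − 20) − 0 = 0, and there is no ∂_3, so H_2 ≅ 0.

As a check, the Euler characteristic is 10 − 30 + 20 = 0, which agrees with 1 − 1 + 0 = 0.
(K is a triangulation of the Klein bottle.)

H_0 = Z,  H_1 = Z ⊕ Z/2,  H_2 = 0.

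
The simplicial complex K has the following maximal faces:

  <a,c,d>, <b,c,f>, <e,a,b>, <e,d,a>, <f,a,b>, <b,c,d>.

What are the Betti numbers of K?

We work with the vertex ordering a < b < c < d < e < f. The simplices of K, each written with vertices in increasing order, are:

  0-simplices (6): a, b, c, d, e, f
  1-simplices (12): ab, ac, ad, ae, af, bc, bd, be, bf, cd, cf, de
  2-simplices (6): abe, abf, acd, ade, bcd, bcf

giving chain groups C_0 ≅ Z^6, C_1 ≅ Z^12, C_2 ≅ Z^6.

The boundary map ∂_1: C_1 → C_0 is given by ∂[p,q] = [q] − [p].
This gives a 6×12 integer matrix of rank 5; reducing to Smith normal form yields diagonal entries (1,1,1,1,1).

Boundary ∂_2: C_2 → C_1 sends each 2-simplex [p,q,r] to [q,r] − [p,r] + [p,q]. For instance
  ∂acd = cd − ad + ac,
  ∂ade = de − ae + ad.
As a 12×6 matrix over Z this has rank 6, with invariant factors (1,1,1,1,1,1).

Reading off H_k = ker ∂_k / im ∂_{k+1}:

  H_0: rank C_0 − rank ∂_1 = 6 − 5 = 1, and the invariant factors of ∂_1 are all 1, so H_0 = Z.
  H_1: rank ker ∂_1 − rank ∂_2 = (12 − 5) − 6 = 1, and the invariant factors of ∂_2 are all 1, so H_1 = Z.
  H_2: rank ker ∂_2 − rank ∂_3 = (6 − 6) − 0 = 0, and there is no ∂_3, so H_2 = 0.

As a check, the Euler characteristic is 6 − 12 + 6 = 0, which agrees with 1 − 1 + 0 = 0.

Hence the Betti numbers are b_0 = 1, b_1 = 1, b_2 = 0.

b_0 = 1, b_1 = 1, b_2 = 0.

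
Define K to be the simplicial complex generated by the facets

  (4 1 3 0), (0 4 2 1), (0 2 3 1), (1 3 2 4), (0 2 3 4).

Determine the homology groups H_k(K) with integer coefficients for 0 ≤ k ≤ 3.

K has 5 vertices, 10 edges, 10 triangles, 5 3-simplices.
rank ∂_0 = 0, rank ∂_1 = 4 ⇒ b_0 = 5 − 0 − 4 = 1; all invariant factors of ∂_1 are 1 so no torsion. So H_0 = Z.
rank ∂_1 = 4, rank ∂_2 = 6 ⇒ b_1 = 10 − 4 − 6 = 0; all invariant factors of ∂_2 are 1 so no torsion. So H_1 = 0.
rank ∂_2 = 6, rank ∂_3 = 4 ⇒ b_2 = 10 − 6 − 4 = 0; all invariant factors of ∂_3 are 1 so no torsion. So H_2 = 0.
rank ∂_3 = 4, rank ∂_4 = 0 ⇒ b_3 = 5 − 4 − 0 = 1. So H_3 = Z.

H_0 ≅ Z,  H_1 = 0,  H_2 = 0,  H_3 ≅ Z.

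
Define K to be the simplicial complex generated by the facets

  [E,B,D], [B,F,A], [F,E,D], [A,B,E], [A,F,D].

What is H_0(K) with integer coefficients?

Order the vertices as A < B < D < E < F. Listing each simplex with vertices in this order, K has dimension 2 with simplices:

  0-simplices (5): A, B, D, E, F
  1-simplices (10): AB, AD, AE, AF, BD, BE, BF, DE, DF, EF
  2-simplices (5): ABE, ABF, ADF, BDE, DEF

Hence C_0 ≅ Z^5, C_1 ≅ Z^10, C_2 ≅ Z^5.

The boundary map ∂_1: C_1 → C_0 maps an edge to its endpoints' difference, ∂[p,q] = q − p. For instance
  ∂BF = F − B.
The 5×10 boundary matrix has rank 4 and Smith normal form diag(1,1,1,1).

The boundary map ∂_2: C_2 → C_1 acts by ∂[p,q,r] = [q,r] − [p,r] + [p,q]. For instance
  ∂BDE = DE − BE + BD,
  ∂DEF = EF − DF + DE.
This gives a 10×5 integer matrix of rank 5; reducing to Smith normal form yields diagonal entries (1,1,1,1,1).

From H_k ≅ ker(∂_k) / im(∂_{k+1}) we obtain:

  H_0: rank C_0 − rank ∂_1 = 5 − 4 = 1, and the invariant factors of ∂_1 are all 1, so H_0 ≅ Z.

H_0 = Z.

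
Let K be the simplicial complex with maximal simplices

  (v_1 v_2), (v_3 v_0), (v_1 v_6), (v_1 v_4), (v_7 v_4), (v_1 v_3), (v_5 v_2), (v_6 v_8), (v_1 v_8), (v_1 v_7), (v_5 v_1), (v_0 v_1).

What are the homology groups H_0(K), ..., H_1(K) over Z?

H_0 ≅ Z,  H_1 ≅ Z^4.

We work with the vertex ordering v_0 < v_1 < v_2 < v_3 < v_4 < v_5 < v_6 < v_7 < v_8. The simplices of K, each written with vertices in increasing order, are:

  0-simplices (9): [v_0], [v_1], [v_2], [v_3], [v_4], [v_5], [v_6], [v_7], [v_8]
  1-simplices (12): [v_0,v_1], [v_0,v_3], [v_1,v_2], [v_1,v_3], [v_1,v_4], [v_1,v_5], [v_1,v_6], [v_1,v_7], [v_1,v_8], [v_2,v_5], [v_4,v_7], [v_6,v_8]

so the chain groups are C_0 ≅ Z^9, C_1 ≅ Z^12.

The boundary map ∂_1: C_1 → C_0 is given by ∂[p,q] = [q] − [p]. For instance
  ∂[v_1,v_8] = [v_8] − [v_1].
The resulting 9×12 matrix has rank 8, and its Smith normal form has invariant factors (1,1,1,1,1,1,1,1).

Computing H_k = (kernel of ∂_k) / (image of ∂_{k+1}):

  H_0: rank C_0 − rank ∂_1 = 9 − 8 = 1, and the invariant factors of ∂_1 are all 1, so H_0 ≅ Z.
  H_1: rank ker ∂_1 − rank ∂_2 = (12 − 8) − 0 = 4, and there is no ∂_2, so H_1 ≅ Z^4.

(K is a triangulation of a wedge of 4 circles.)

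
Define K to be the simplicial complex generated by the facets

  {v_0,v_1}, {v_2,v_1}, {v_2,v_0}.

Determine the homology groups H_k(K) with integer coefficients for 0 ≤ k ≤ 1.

H_0 ≅ Z,  H_1 ≅ Z.

Take the total order v_0 < v_1 < v_2 on the vertex set. Then K (dimension 1) consists of the simplices:

  0-simplices (3): [v_0], [v_1], [v_2]
  1-simplices (3): [v_0,v_1], [v_0,v_2], [v_1,v_2]

so the chain groups are C_0 ≅ Z^3, C_1 ≅ Z^3.

The boundary map ∂_1: C_1 → C_0 is given by ∂[p,q] = [q] − [p]. For instance
  ∂[v_0,v_1] = [v_1] − [v_0].
The 3×3 boundary matrix has rank 2 and Smith normal form diag(1,1).

Now H_k = ker ∂_k / im ∂_{k+1}, so:

  H_0: rank C_0 − rank ∂_1 = 3 − 2 = 1, and the invariant factors of ∂_1 are all 1, so H_0 = Z.
  H_1: rank ker ∂_1 − rank ∂_2 = (3 − 2) − 0 = 1, and there is no ∂_2, so H_1 = Z.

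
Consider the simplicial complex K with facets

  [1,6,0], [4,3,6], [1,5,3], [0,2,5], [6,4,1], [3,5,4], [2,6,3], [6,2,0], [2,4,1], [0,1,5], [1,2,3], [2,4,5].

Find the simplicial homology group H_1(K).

H_1 = Z/2.

We work with the vertex ordering 0 < 1 < 2 < 3 < 4 < 5 < 6. The simplices of K, each written with vertices in increasing order, are:

  0-simplices (7): [0], [1], [2], [3], [4], [5], [6]
  1-simplices (18): [0,1], [0,2], [0,5], [0,6], [1,2], [1,3], [1,4], [1,5], [1,6], [2,3], [2,4], [2,5], [2,6], [3,4], [3,5], [3,6], [4,5], [4,6]
  2-simplices (12): [0,1,5], [0,1,6], [0,2,5], [0,2,6], [1,2,3], [1,2,4], [1,3,5], [1,4,6], [2,3,6], [2,4,5], [3,4,5], [3,4,6]

Hence C_0 ≅ Z^7, C_1 ≅ Z^18, C_2 ≅ Z^12.

The boundary map ∂_1: C_1 → C_0 maps an edge to its endpoints' difference, ∂[p,q] = q − p.
This gives a 7×18 integer matrix of rank 6; reducing to Smith normal form yields diagonal entries (1,1,1,1,1,1).

∂_2: C_2 → C_1 sends each 2-simplex [p,q,r] to [q,r] − [p,r] + [p,q]. For instance
  ∂[1,2,3] = [2,3] − [1,3] + [1,2],
  ∂[3,4,5] = [4,5] − [3,5] + [3,4].
The resulting 18×12 matrix has rank 12, and its Smith normal form has invariant factors (1,1,1,1,1,1,1,1,1,1,1,2).

Now H_k = ker ∂_k / im ∂_{k+1}, so:

  H_1: rank ker ∂_1 − rank ∂_2 = (18 − 6) − 12 = 0, and ∂_2 has invariant factor 2 > 1, so H_1 = Z/2.

(K is a triangulation of the real projective plane RP^2.)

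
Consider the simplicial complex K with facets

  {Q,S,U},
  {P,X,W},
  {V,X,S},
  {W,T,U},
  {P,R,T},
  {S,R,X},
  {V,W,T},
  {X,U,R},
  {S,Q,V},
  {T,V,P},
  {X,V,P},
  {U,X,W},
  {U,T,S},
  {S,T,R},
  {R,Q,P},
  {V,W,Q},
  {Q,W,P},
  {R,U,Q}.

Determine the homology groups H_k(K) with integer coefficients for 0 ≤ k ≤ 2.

Order the vertices as P < Q < R < S < T < U < V < W < X. Listing each simplex with vertices in this order, K has dimension 2 with simplices:

  0-simplices (9): P, Q, R, S, T, U, V, W, X
  1-simplices (27): PQ, PR, PT, PV, PW, PX, QR, QS, QU, QV, QW, RS, RT, RU, RX, ST, SU, SV, SX, TU, TV, TW, UW, UX, VW, VX, WX
  2-simplices (18): PQR, PQW, PRT, PTV, PVX, PWX, QRU, QSU, QSV, QVW, RST, RSX, RUX, STU, SVX, TUW, TVW, UWX

giving chain groups C_0 ≅ Z^9, C_1 ≅ Z^27, C_2 ≅ Z^18.

Boundary ∂_1: C_1 → C_0 maps an edge to its endpoints' difference, ∂[p,q] = q − p. For instance
  ∂TV = V − T.
The resulting 9×27 matrix has rank 8, and its Smith normal form has invariant factors (1,1,1,1,1,1,1,1).

∂_2: C_2 → C_1 acts by ∂[p,q,r] = [q,r] − [p,r] + [p,q]. For instance
  ∂STU = TU − SU + ST,
  ∂TUW = UW − TW + TU.
The resulting 27×18 matrix has rank 18, and its Smith normal form has invariant factors (1,1,1,1,1,1,1,1,1,1,1,1,1,1,1,1,1,2).

Now H_k = ker ∂_k / im ∂_{k+1}, so:

  H_0: rank C_0 − rank ∂_1 = 9 − 8 = 1, and the invariant factors of ∂_1 are all 1, so H_0 ≅ Z.
  H_1: rank ker ∂_1 − rank ∂_2 = (27 − 8) − 18 = 1, and ∂_2 has invariant factor 2 > 1, so H_1 ≅ Z ⊕ Z/2.
  H_2: rank ker ∂_2 − rank ∂_3 = (18 − 18) − 0 = 0, and there is no ∂_3, so H_2 ≅ 0.

As a check, the Euler characteristic is 9 − 27 + 18 = 0, which agrees with 1 − 1 + 0 = 0.

H_0 ≅ Z,  H_1 ≅ Z ⊕ Z/2,  H_2 = 0.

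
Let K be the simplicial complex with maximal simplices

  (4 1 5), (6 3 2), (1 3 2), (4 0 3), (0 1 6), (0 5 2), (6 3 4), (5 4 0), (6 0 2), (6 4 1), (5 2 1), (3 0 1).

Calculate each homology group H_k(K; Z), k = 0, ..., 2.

H_0 ≅ Z,  H_1 ≅ Z/2Z,  H_2 = 0.

Fix the vertex order 0 < 1 < 2 < 3 < 4 < 5 < 6 and write every simplex with vertices in increasing order. Then dim K = 2 and the simplices of K are:

  0-simplices (7): [0], [1], [2], [3], [4], [5], [6]
  1-simplices (18): [0,1], [0,2], [0,3], [0,4], [0,5], [0,6], [1,2], [1,3], [1,4], [1,5], [1,6], [2,3], [2,5], [2,6], [3,4], [3,6], [4,5], [4,6]
  2-simplices (12): [0,1,3], [0,1,6], [0,2,5], [0,2,6], [0,3,4], [0,4,5], [1,2,3], [1,2,5], [1,4,5], [1,4,6], [2,3,6], [3,4,6]

giving chain groups C_0 ≅ Z^7, C_1 ≅ Z^18, C_2 ≅ Z^12.

∂_1: C_1 → C_0 sends each edge [p,q] (with p < q) to q − p. For instance
  ∂[4,5] = [5] − [4].
As a 7×18 matrix over Z this has rank 6, with invariant factors (1,1,1,1,1,1).

The boundary map ∂_2: C_2 → C_1 maps a triangle to the signed sum of its edges. For instance
  ∂[0,2,6] = [2,6] − [0,6] + [0,2],
  ∂[1,2,3] = [2,3] − [1,3] + [1,2].
This gives a 18×12 integer matrix of rank 12; reducing to Smith normal form yields diagonal entries (1,1,1,1,1,1,1,1,1,1,1,2).

From H_k ≅ ker(∂_k) / im(∂_{k+1}) we obtain:

  H_0: rank C_0 − rank ∂_1 = 7 − 6 = 1, and the invariant factors of ∂_1 are all 1, so H_0 = Z.
  H_1: rank ker ∂_1 − rank ∂_2 = (18 − 6) − 12 = 0, and ∂_2 has invariant factor 2 > 1, so H_1 = Z/2Z.
  H_2: rank ker ∂_2 − rank ∂_3 = (12 − 12) − 0 = 0, and there is no ∂_3, so H_2 = 0.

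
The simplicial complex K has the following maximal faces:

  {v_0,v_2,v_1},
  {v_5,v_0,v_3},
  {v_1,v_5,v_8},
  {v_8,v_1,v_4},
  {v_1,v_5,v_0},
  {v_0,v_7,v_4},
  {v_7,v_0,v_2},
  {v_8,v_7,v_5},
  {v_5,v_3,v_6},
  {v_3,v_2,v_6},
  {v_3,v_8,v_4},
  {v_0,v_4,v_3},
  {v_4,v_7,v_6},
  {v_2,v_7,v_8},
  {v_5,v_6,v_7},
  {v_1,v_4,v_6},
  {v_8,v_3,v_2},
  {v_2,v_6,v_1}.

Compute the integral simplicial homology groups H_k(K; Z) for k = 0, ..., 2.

H_0 = Z,  H_1 = Z^2,  H_2 = Z.

Order the vertices as v_0 < v_1 < v_2 < v_3 < v_4 < v_5 < v_6 < v_7 < v_8. Listing each simplex with vertices in this order, K has dimension 2 with simplices:

  0-simplices (9): [v_0], [v_1], [v_2], [v_3], [v_4], [v_5], [v_6], [v_7], [v_8]
  1-simplices (27): (27 of them)
  2-simplices (18): (18 of them)

giving chain groups C_0 ≅ Z^9, C_1 ≅ Z^27, C_2 ≅ Z^18.

Boundary ∂_1: C_1 → C_0 maps an edge to its endpoints' difference, ∂[p,q] = q − p. For instance
  ∂[v_0,v_1] = [v_1] − [v_0].
The 9×27 boundary matrix has rank 8 and Smith normal form diag(1,1,1,1,1,1,1,1).

Boundary ∂_2: C_2 → C_1 maps a triangle to the signed sum of its edges. For instance
  ∂[v_0,v_3,v_5] = [v_3,v_5] − [v_0,v_5] + [v_0,v_3],
  ∂[v_2,v_3,v_8] = [v_3,v_8] − [v_2,v_8] + [v_2,v_3].
As a 27×18 matrix over Z this has rank 17, with invariant factors (1,1,1,1,1,1,1,1,1,1,1,1,1,1,1,1,1).

From H_k ≅ ker(∂_k) / im(∂_{k+1}) we obtain:

  H_0: rank C_0 − rank ∂_1 = 9 − 8 = 1, and the invariant factors of ∂_1 are all 1, so H_0 = Z.
  H_1: rank ker ∂_1 − rank ∂_2 = (27 − 8) − 17 = 2, and the invariant factors of ∂_2 are all 1, so H_1 = Z^2.
  H_2: rank ker ∂_2 − rank ∂_3 = (18 − 17) − 0 = 1, and there is no ∂_3, so H_2 = Z.

As a check, the Euler characteristic is 9 − 27 + 18 = 0, which agrees with 1 − 2 + 1 = 0.
(K is a triangulation of the torus T^2.)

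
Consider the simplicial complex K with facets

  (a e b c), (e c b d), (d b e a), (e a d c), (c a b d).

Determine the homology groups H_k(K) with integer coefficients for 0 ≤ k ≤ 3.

H_0 ≅ Z,  H_1 = 0,  H_2 = 0,  H_3 ≅ Z.

K has 5 vertices, 10 edges, 10 triangles, 5 3-simplices.
rank ∂_0 = 0, rank ∂_1 = 4 ⇒ b_0 = 5 − 0 − 4 = 1; all invariant factors of ∂_1 are 1 so no torsion. So H_0 ≅ Z.
rank ∂_1 = 4, rank ∂_2 = 6 ⇒ b_1 = 10 − 4 − 6 = 0; all invariant factors of ∂_2 are 1 so no torsion. So H_1 ≅ 0.
rank ∂_2 = 6, rank ∂_3 = 4 ⇒ b_2 = 10 − 6 − 4 = 0; all invariant factors of ∂_3 are 1 so no torsion. So H_2 ≅ 0.
rank ∂_3 = 4, rank ∂_4 = 0 ⇒ b_3 = 5 − 4 − 0 = 1. So H_3 ≅ Z.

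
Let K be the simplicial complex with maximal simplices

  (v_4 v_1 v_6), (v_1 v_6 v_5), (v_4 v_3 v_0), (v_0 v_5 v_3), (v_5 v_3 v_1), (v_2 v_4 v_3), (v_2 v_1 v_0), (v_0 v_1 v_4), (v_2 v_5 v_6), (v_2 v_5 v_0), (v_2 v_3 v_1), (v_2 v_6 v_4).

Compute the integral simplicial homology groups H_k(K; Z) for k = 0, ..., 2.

H_0 = Z,  H_1 = Z/2,  H_2 = 0.

K has 7 vertices, 18 edges, 12 triangles.
rank ∂_0 = 0, rank ∂_1 = 6 ⇒ b_0 = 7 − 0 − 6 = 1; all invariant factors of ∂_1 are 1 so no torsion. So H_0 = Z.
rank ∂_1 = 6, rank ∂_2 = 12 ⇒ b_1 = 18 − 6 − 12 = 0; ∂_2 has invariant factor(s) [2] giving torsion. So H_1 = Z/2.
rank ∂_2 = 12, rank ∂_3 = 0 ⇒ b_2 = 12 − 12 − 0 = 0. So H_2 = 0.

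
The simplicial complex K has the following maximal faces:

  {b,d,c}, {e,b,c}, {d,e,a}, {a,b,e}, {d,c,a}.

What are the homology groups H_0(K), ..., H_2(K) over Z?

H_0 ≅ Z,  H_1 ≅ Z,  H_2 = 0.

Take the total order a < b < c < d < e on the vertex set. Then K (dimension 2) consists of the simplices:

  0-simplices (5): a, b, c, d, e
  1-simplices (10): ab, ac, ad, ae, bc, bd, be, cd, ce, de
  2-simplices (5): abe, acd, ade, bcd, bce

so the chain groups are C_0 ≅ Z^5, C_1 ≅ Z^10, C_2 ≅ Z^5.

The boundary map ∂_1: C_1 → C_0 maps an edge to its endpoints' difference, ∂[p,q] = q − p. For instance
  ∂bd = d − b.
The 5×10 boundary matrix has rank 4 and Smith normal form diag(1,1,1,1).

Boundary ∂_2: C_2 → C_1 acts by ∂[p,q,r] = [q,r] − [p,r] + [p,q]. For instance
  ∂bcd = cd − bd + bc,
  ∂ade = de − ae + ad.
The 10×5 boundary matrix has rank 5 and Smith normal form diag(1,1,1,1,1).

Now H_k = ker ∂_k / im ∂_{k+1}, so:

  H_0: rank C_0 − rank ∂_1 = 5 − 4 = 1, and the invariant factors of ∂_1 are all 1, so H_0 ≅ Z.
  H_1: rank ker ∂_1 − rank ∂_2 = (10 − 4) − 5 = 1, and the invariant factors of ∂_2 are all 1, so H_1 ≅ Z.
  H_2: rank ker ∂_2 − rank ∂_3 = (5 − 5) − 0 = 0, and there is no ∂_3, so H_2 ≅ 0.

As a check, the Euler characteristic is 5 − 10 + 5 = 0, which agrees with 1 − 1 + 0 = 0.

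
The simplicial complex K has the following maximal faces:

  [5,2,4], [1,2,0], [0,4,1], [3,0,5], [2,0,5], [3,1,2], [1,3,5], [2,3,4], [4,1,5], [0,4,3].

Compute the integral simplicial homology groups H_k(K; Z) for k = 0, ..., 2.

H_0 ≅ Z,  H_1 ≅ Z/2Z,  H_2 = 0.

Take the total order 0 < 1 < 2 < 3 < 4 < 5 on the vertex set. Then K (dimension 2) consists of the simplices:

  0-simplices (6): [0], [1], [2], [3], [4], [5]
  1-simplices (15): [0,1], [0,2], [0,3], [0,4], [0,5], [1,2], [1,3], [1,4], [1,5], [2,3], [2,4], [2,5], [3,4], [3,5], [4,5]
  2-simplices (10): [0,1,2], [0,1,4], [0,2,5], [0,3,4], [0,3,5], [1,2,3], [1,3,5], [1,4,5], [2,3,4], [2,4,5]

so the chain groups are C_0 ≅ Z^6, C_1 ≅ Z^15, C_2 ≅ Z^10.

The boundary map ∂_1: C_1 → C_0 is given by ∂[p,q] = [q] − [p].
This gives a 6×15 integer matrix of rank 5; reducing to Smith normal form yields diagonal entries (1,1,1,1,1).

Boundary ∂_2: C_2 → C_1 sends each 2-simplex [p,q,r] to [q,r] − [p,r] + [p,q]. For instance
  ∂[0,3,5] = [3,5] − [0,5] + [0,3],
  ∂[0,1,2] = [1,2] − [0,2] + [0,1].
As a 15×10 matrix over Z this has rank 10, with invariant factors (1,1,1,1,1,1,1,1,1,2).

From H_k ≅ ker(∂_k) / im(∂_{k+1}) we obtain:

  H_0: rank C_0 − rank ∂_1 = 6 − 5 = 1, and the invariant factors of ∂_1 are all 1, so H_0 = Z.
  H_1: rank ker ∂_1 − rank ∂_2 = (15 − 5) − 10 = 0, and ∂_2 has invariant factor 2 > 1, so H_1 = Z/2Z.
  H_2: rank ker ∂_2 − rank ∂_3 = (10 − 10) − 0 = 0, and there is no ∂_3, so H_2 = 0.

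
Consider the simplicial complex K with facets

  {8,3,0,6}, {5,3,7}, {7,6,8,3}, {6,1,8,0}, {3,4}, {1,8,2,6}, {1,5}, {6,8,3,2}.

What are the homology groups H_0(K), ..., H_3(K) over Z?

K has 9 vertices, 20 edges, 16 triangles, 5 3-simplices.
rank ∂_0 = 0, rank ∂_1 = 8 ⇒ b_0 = 9 − 0 − 8 = 1; all invariant factors of ∂_1 are 1 so no torsion. So H_0 = Z.
rank ∂_1 = 8, rank ∂_2 = 11 ⇒ b_1 = 20 − 8 − 11 = 1; all invariant factors of ∂_2 are 1 so no torsion. So H_1 = Z.
rank ∂_2 = 11, rank ∂_3 = 5 ⇒ b_2 = 16 − 11 − 5 = 0; all invariant factors of ∂_3 are 1 so no torsion. So H_2 = 0.
rank ∂_3 = 5, rank ∂_4 = 0 ⇒ b_3 = 5 − 5 − 0 = 0. So H_3 = 0.

H_0 ≅ Z,  H_1 ≅ Z,  H_2 = 0,  H_3 = 0.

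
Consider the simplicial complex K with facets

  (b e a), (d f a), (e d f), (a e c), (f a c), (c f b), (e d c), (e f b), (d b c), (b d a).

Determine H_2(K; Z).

H_2 = 0.

Order the vertices as a < b < c < d < e < f. Listing each simplex with vertices in this order, K has dimension 2 with simplices:

  0-simplices (6): a, b, c, d, e, f
  1-simplices (15): ab, ac, ad, ae, af, bc, bd, be, bf, cd, ce, cf, de, df, ef
  2-simplices (10): abd, abe, ace, acf, adf, bcd, bcf, bef, cde, def

giving chain groups C_0 ≅ Z^6, C_1 ≅ Z^15, C_2 ≅ Z^10.

∂_1: C_1 → C_0 sends each edge [p,q] (with p < q) to q − p. For instance
  ∂ab = b − a.
This gives a 6×15 integer matrix of rank 5; reducing to Smith normal form yields diagonal entries (1,1,1,1,1).

The boundary map ∂_2: C_2 → C_1 acts by ∂[p,q,r] = [q,r] − [p,r] + [p,q]. For instance
  ∂cde = de − ce + cd,
  ∂ace = ce − ae + ac.
This gives a 15×10 integer matrix of rank 10; reducing to Smith normal form yields diagonal entries (1,1,1,1,1,1,1,1,1,2).

Computing H_k = (kernel of ∂_k) / (image of ∂_{k+1}):

  H_2: rank ker ∂_2 − rank ∂_3 = (10 − 10) − 0 = 0, and there is no ∂_3, so H_2 ≅ 0.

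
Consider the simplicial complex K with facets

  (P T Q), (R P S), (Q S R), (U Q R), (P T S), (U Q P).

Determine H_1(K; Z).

Order the vertices as P < Q < R < S < T < U. Listing each simplex with vertices in this order, K has dimension 2 with simplices:

  0-simplices (6): P, Q, R, S, T, U
  1-simplices (12): PQ, PR, PS, PT, PU, QR, QS, QT, QU, RS, RU, ST
  2-simplices (6): PQT, PQU, PRS, PST, QRS, QRU

so the chain groups are C_0 ≅ Z^6, C_1 ≅ Z^12, C_2 ≅ Z^6.

The boundary map ∂_1: C_1 → C_0 maps an edge to its endpoints' difference, ∂[p,q] = q − p. For instance
  ∂RU = U − R.
As a 6×12 matrix over Z this has rank 5, with invariant factors (1,1,1,1,1).

∂_2: C_2 → C_1 sends each 2-simplex [p,q,r] to [q,r] − [p,r] + [p,q]. For instance
  ∂PST = ST − PT + PS,
  ∂PQT = QT − PT + PQ.
This gives a 12×6 integer matrix of rank 6; reducing to Smith normal form yields diagonal entries (1,1,1,1,1,1).

Reading off H_k = ker ∂_k / im ∂_{k+1}:

  H_1: rank ker ∂_1 − rank ∂_2 = (12 − 5) − 6 = 1, and the invariant factors of ∂_2 are all 1, so H_1 = Z.

(K is a triangulation of the cylinder S^1 x I.)

H_1 ≅ Z.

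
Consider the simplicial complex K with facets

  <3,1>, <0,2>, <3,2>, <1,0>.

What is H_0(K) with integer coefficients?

H_0 = Z.

Take the total order 0 < 1 < 2 < 3 on the vertex set. Then K (dimension 1) consists of the simplices:

  0-simplices (4): [0], [1], [2], [3]
  1-simplices (4): [0,1], [0,2], [1,3], [2,3]

giving chain groups C_0 ≅ Z^4, C_1 ≅ Z^4.

The boundary map ∂_1: C_1 → C_0 maps an edge to its endpoints' difference, ∂[p,q] = q − p. For instance
  ∂[1,3] = [3] − [1].
The 4×4 boundary matrix has rank 3 and Smith normal form diag(1,1,1).

Reading off H_k = ker ∂_k / im ∂_{k+1}:

  H_0: rank C_0 − rank ∂_1 = 4 − 3 = 1, and the invariant factors of ∂_1 are all 1, so H_0 ≅ Z.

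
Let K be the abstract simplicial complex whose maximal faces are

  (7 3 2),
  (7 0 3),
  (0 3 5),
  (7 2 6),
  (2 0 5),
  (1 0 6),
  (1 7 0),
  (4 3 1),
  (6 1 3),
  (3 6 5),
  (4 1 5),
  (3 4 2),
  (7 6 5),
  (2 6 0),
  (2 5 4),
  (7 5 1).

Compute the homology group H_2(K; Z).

Order the vertices as 0 < 1 < 2 < 3 < 4 < 5 < 6 < 7. Listing each simplex with vertices in this order, K has dimension 2 with simplices:

  0-simplices (8): [0], [1], [2], [3], [4], [5], [6], [7]
  1-simplices (24): (24 of them)
  2-simplices (16): [0,1,6], [0,1,7], [0,2,5], [0,2,6], [0,3,5], [0,3,7], [1,3,4], [1,3,6], [1,4,5], [1,5,7], [2,3,4], [2,3,7], [2,4,5], [2,6,7], [3,5,6], [5,6,7]

Hence C_0 ≅ Z^8, C_1 ≅ Z^24, C_2 ≅ Z^16.

Boundary ∂_1: C_1 → C_0 maps an edge to its endpoints' difference, ∂[p,q] = q − p. For instance
  ∂[4,5] = [5] − [4].
The resulting 8×24 matrix has rank 7, and its Smith normal form has invariant factors (1,1,1,1,1,1,1).

The boundary map ∂_2: C_2 → C_1 acts by ∂[p,q,r] = [q,r] − [p,r] + [p,q]. For instance
  ∂[0,2,6] = [2,6] − [0,6] + [0,2],
  ∂[0,1,6] = [1,6] − [0,6] + [0,1].
This gives a 24×16 integer matrix of rank 15; reducing to Smith normal form yields diagonal entries (1,1,1,1,1,1,1,1,1,1,1,1,1,1,1).

Reading off H_k = ker ∂_k / im ∂_{k+1}:

  H_2: rank ker ∂_2 − rank ∂_3 = (16 − 15) − 0 = 1, and there is no ∂_3, so H_2 = Z.

(K is a triangulation of the torus T^2.)

H_2 = Z.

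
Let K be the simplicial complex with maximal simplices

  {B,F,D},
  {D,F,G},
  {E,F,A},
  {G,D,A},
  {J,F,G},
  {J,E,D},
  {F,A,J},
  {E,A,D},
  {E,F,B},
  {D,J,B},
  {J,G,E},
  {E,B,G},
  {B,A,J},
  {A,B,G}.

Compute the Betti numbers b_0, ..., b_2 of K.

b_0 = 1, b_1 = 2, b_2 = 1.

Order the vertices as A < B < D < E < F < G < J. Listing each simplex with vertices in this order, K has dimension 2 with simplices:

  0-simplices (7): A, B, D, E, F, G, J
  1-simplices (21): AB, AD, AE, AF, AG, AJ, BD, BE, BF, BG, BJ, DE, DF, DG, DJ, EF, EG, EJ, FG, FJ, GJ
  2-simplices (14): ABG, ABJ, ADE, ADG, AEF, AFJ, BDF, BDJ, BEF, BEG, DEJ, DFG, EGJ, FGJ

Hence C_0 ≅ Z^7, C_1 ≅ Z^21, C_2 ≅ Z^14.

Boundary ∂_1: C_1 → C_0 maps an edge to its endpoints' difference, ∂[p,q] = q − p.
This gives a 7×21 integer matrix of rank 6; reducing to Smith normal form yields diagonal entries (1,1,1,1,1,1).

The boundary map ∂_2: C_2 → C_1 acts by ∂[p,q,r] = [q,r] − [p,r] + [p,q]. For instance
  ∂BEG = EG − BG + BE,
  ∂DEJ = EJ − DJ + DE.
The 21×14 boundary matrix has rank 13 and Smith normal form diag(1,1,1,1,1,1,1,1,1,1,1,1,1).

Reading off H_k = ker ∂_k / im ∂_{k+1}:

  H_0: rank C_0 − rank ∂_1 = 7 − 6 = 1, and the invariant factors of ∂_1 are all 1, so H_0 = Z.
  H_1: rank ker ∂_1 − rank ∂_2 = (21 − 6) − 13 = 2, and the invariant factors of ∂_2 are all 1, so H_1 = Z^2.
  H_2: rank ker ∂_2 − rank ∂_3 = (14 − 13) − 0 = 1, and there is no ∂_3, so H_2 = Z.

Hence the Betti numbers are b_0 = 1, b_1 = 2, b_2 = 1.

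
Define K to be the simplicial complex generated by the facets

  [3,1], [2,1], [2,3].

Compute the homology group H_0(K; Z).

Order the vertices as 1 < 2 < 3. Listing each simplex with vertices in this order, K has dimension 1 with simplices:

  0-simplices (3): [1], [2], [3]
  1-simplices (3): [1,2], [1,3], [2,3]

giving chain groups C_0 ≅ Z^3, C_1 ≅ Z^3.

∂_1: C_1 → C_0 is given by ∂[p,q] = [q] − [p]. For instance
  ∂[1,2] = [2] − [1].
This gives a 3×3 integer matrix of rank 2; reducing to Smith normal form yields diagonal entries (1,1).

Now H_k = ker ∂_k / im ∂_{k+1}, so:

  H_0: rank C_0 − rank ∂_1 = 3 − 2 = 1, and the invariant factors of ∂_1 are all 1, so H_0 ≅ Z.

H_0 ≅ Z.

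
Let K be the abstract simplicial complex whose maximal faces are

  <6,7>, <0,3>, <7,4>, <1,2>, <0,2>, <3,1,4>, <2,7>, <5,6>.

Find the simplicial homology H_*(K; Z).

Take the total order 0 < 1 < 2 < 3 < 4 < 5 < 6 < 7 on the vertex set. Then K (dimension 2) consists of the simplices:

  0-simplices (8): [0], [1], [2], [3], [4], [5], [6], [7]
  1-simplices (10): [0,2], [0,3], [1,2], [1,3], [1,4], [2,7], [3,4], [4,7], [5,6], [6,7]
  2-simplices (1): [1,3,4]

Hence C_0 ≅ Z^8, C_1 ≅ Z^10, C_2 ≅ Z^1.

The boundary map ∂_1: C_1 → C_0 is given by ∂[p,q] = [q] − [p].
The 8×10 boundary matrix has rank 7 and Smith normal form diag(1,1,1,1,1,1,1).

∂_2: C_2 → C_1 maps a triangle to the signed sum of its edges. For instance
  ∂[1,3,4] = [3,4] − [1,4] + [1,3].
The resulting 10×1 matrix has rank 1, and its Smith normal form has invariant factors (1).

Now H_k = ker ∂_k / im ∂_{k+1}, so:

  H_0: rank C_0 − rank ∂_1 = 8 − 7 = 1, and the invariant factors of ∂_1 are all 1, so H_0 ≅ Z.
  H_1: rank ker ∂_1 − rank ∂_2 = (10 − 7) − 1 = 2, and the invariant factors of ∂_2 are all 1, so H_1 ≅ Z^2.
  H_2: rank ker ∂_2 − rank ∂_3 = (1 − 1) − 0 = 0, and there is no ∂_3, so H_2 ≅ 0.

H_0 ≅ Z,  H_1 ≅ Z^2,  H_2 = 0.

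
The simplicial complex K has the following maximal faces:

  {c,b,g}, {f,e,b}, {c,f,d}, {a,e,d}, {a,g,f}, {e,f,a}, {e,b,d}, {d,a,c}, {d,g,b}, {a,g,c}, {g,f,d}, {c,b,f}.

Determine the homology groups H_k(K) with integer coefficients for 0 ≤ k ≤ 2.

H_0 = Z,  H_1 = Z/2,  H_2 = 0.

Fix the vertex order a < b < c < d < e < f < g and write every simplex with vertices in increasing order. Then dim K = 2 and the simplices of K are:

  0-simplices (7): a, b, c, d, e, f, g
  1-simplices (18): ac, ad, ae, af, ag, bc, bd, be, bf, bg, cd, cf, cg, de, df, dg, ef, fg
  2-simplices (12): acd, acg, ade, aef, afg, bcf, bcg, bde, bdg, bef, cdf, dfg

Hence C_0 ≅ Z^7, C_1 ≅ Z^18, C_2 ≅ Z^12.

Boundary ∂_1: C_1 → C_0 sends each edge [p,q] (with p < q) to q − p. For instance
  ∂df = f − d.
As a 7×18 matrix over Z this has rank 6, with invariant factors (1,1,1,1,1,1).

∂_2: C_2 → C_1 sends each 2-simplex [p,q,r] to [q,r] − [p,r] + [p,q]. For instance
  ∂acg = cg − ag + ac,
  ∂afg = fg − ag + af.
This gives a 18×12 integer matrix of rank 12; reducing to Smith normal form yields diagonal entries (1,1,1,1,1,1,1,1,1,1,1,2).

Reading off H_k = ker ∂_k / im ∂_{k+1}:

  H_0: rank C_0 − rank ∂_1 = 7 − 6 = 1, and the invariant factors of ∂_1 are all 1, so H_0 = Z.
  H_1: rank ker ∂_1 − rank ∂_2 = (18 − 6) − 12 = 0, and ∂_2 has invariant factor 2 > 1, so H_1 = Z/2.
  H_2: rank ker ∂_2 − rank ∂_3 = (12 − 12) − 0 = 0, and there is no ∂_3, so H_2 = 0.

As a check, the Euler characteristic is 7 − 18 + 12 = 1, which agrees with 1 − 0 + 0 = 1.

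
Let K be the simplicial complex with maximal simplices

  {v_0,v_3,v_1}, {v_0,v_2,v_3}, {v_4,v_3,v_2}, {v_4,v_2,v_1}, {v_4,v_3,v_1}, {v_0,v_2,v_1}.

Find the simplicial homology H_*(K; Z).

H_0 = Z,  H_1 = 0,  H_2 = Z.

Fix the vertex order v_0 < v_1 < v_2 < v_3 < v_4 and write every simplex with vertices in increasing order. Then dim K = 2 and the simplices of K are:

  0-simplices (5): [v_0], [v_1], [v_2], [v_3], [v_4]
  1-simplices (9): [v_0,v_1], [v_0,v_2], [v_0,v_3], [v_1,v_2], [v_1,v_3], [v_1,v_4], [v_2,v_3], [v_2,v_4], [v_3,v_4]
  2-simplices (6): [v_0,v_1,v_2], [v_0,v_1,v_3], [v_0,v_2,v_3], [v_1,v_2,v_4], [v_1,v_3,v_4], [v_2,v_3,v_4]

Hence C_0 ≅ Z^5, C_1 ≅ Z^9, C_2 ≅ Z^6.

∂_1: C_1 → C_0 is given by ∂[p,q] = [q] − [p].
This gives a 5×9 integer matrix of rank 4; reducing to Smith normal form yields diagonal entries (1,1,1,1).

The boundary map ∂_2: C_2 → C_1 sends each 2-simplex [p,q,r] to [q,r] − [p,r] + [p,q]. For instance
  ∂[v_0,v_2,v_3] = [v_2,v_3] − [v_0,v_3] + [v_0,v_2],
  ∂[v_2,v_3,v_4] = [v_3,v_4] − [v_2,v_4] + [v_2,v_3].
The resulting 9×6 matrix has rank 5, and its Smith normal form has invariant factors (1,1,1,1,1).

Reading off H_k = ker ∂_k / im ∂_{k+1}:

  H_0: rank C_0 − rank ∂_1 = 5 − 4 = 1, and the invariant factors of ∂_1 are all 1, so H_0 ≅ Z.
  H_1: rank ker ∂_1 − rank ∂_2 = (9 − 4) − 5 = 0, and the invariant factors of ∂_2 are all 1, so H_1 ≅ 0.
  H_2: rank ker ∂_2 − rank ∂_3 = (6 − 5) − 0 = 1, and there is no ∂_3, so H_2 ≅ Z.

(K is a triangulation of the 2-sphere S^2.)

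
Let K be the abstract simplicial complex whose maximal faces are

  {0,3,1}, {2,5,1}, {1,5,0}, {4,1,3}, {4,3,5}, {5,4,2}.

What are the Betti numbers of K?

b_0 = 1, b_1 = 1, b_2 = 0.

Take the total order 0 < 1 < 2 < 3 < 4 < 5 on the vertex set. Then K (dimension 2) consists of the simplices:

  0-simplices (6): [0], [1], [2], [3], [4], [5]
  1-simplices (12): [0,1], [0,3], [0,5], [1,2], [1,3], [1,4], [1,5], [2,4], [2,5], [3,4], [3,5], [4,5]
  2-simplices (6): [0,1,3], [0,1,5], [1,2,5], [1,3,4], [2,4,5], [3,4,5]

Hence C_0 ≅ Z^6, C_1 ≅ Z^12, C_2 ≅ Z^6.

∂_1: C_1 → C_0 maps an edge to its endpoints' difference, ∂[p,q] = q − p.
This gives a 6×12 integer matrix of rank 5; reducing to Smith normal form yields diagonal entries (1,1,1,1,1).

The boundary map ∂_2: C_2 → C_1 maps a triangle to the signed sum of its edges. For instance
  ∂[3,4,5] = [4,5] − [3,5] + [3,4],
  ∂[0,1,3] = [1,3] − [0,3] + [0,1].
The resulting 12×6 matrix has rank 6, and its Smith normal form has invariant factors (1,1,1,1,1,1).

Computing H_k = (kernel of ∂_k) / (image of ∂_{k+1}):

  H_0: rank C_0 − rank ∂_1 = 6 − 5 = 1, and the invariant factors of ∂_1 are all 1, so H_0 = Z.
  H_1: rank ker ∂_1 − rank ∂_2 = (12 − 5) − 6 = 1, and the invariant factors of ∂_2 are all 1, so H_1 = Z.
  H_2: rank ker ∂_2 − rank ∂_3 = (6 − 6) − 0 = 0, and there is no ∂_3, so H_2 = 0.

(K is a triangulation of the cylinder S^1 x I.)

Hence the Betti numbers are b_0 = 1, b_1 = 1, b_2 = 0.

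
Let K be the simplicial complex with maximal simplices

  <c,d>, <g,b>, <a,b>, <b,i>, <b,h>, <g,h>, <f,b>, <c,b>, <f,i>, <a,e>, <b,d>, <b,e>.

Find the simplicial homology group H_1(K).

Take the total order a < b < c < d < e < f < g < h < i on the vertex set. Then K (dimension 1) consists of the simplices:

  0-simplices (9): a, b, c, d, e, f, g, h, i
  1-simplices (12): ab, ae, bc, bd, be, bf, bg, bh, bi, cd, fi, gh

giving chain groups C_0 ≅ Z^9, C_1 ≅ Z^12.

∂_1: C_1 → C_0 is given by ∂[p,q] = [q] − [p]. For instance
  ∂gh = h − g.
This gives a 9×12 integer matrix of rank 8; reducing to Smith normal form yields diagonal entries (1,1,1,1,1,1,1,1).

Reading off H_k = ker ∂_k / im ∂_{k+1}:

  H_1: rank ker ∂_1 − rank ∂_2 = (12 − 8) − 0 = 4, and there is no ∂_2, so H_1 ≅ Z^4.

H_1 ≅ Z^4.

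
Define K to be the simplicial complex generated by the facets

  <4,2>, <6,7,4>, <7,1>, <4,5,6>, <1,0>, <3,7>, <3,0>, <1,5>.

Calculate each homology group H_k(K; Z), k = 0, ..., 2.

H_0 ≅ Z,  H_1 ≅ Z^2,  H_2 = 0.

K has 8 vertices, 11 edges, 2 triangles.
rank ∂_0 = 0, rank ∂_1 = 7 ⇒ b_0 = 8 − 0 − 7 = 1; all invariant factors of ∂_1 are 1 so no torsion. So H_0 ≅ Z.
rank ∂_1 = 7, rank ∂_2 = 2 ⇒ b_1 = 11 − 7 − 2 = 2; all invariant factors of ∂_2 are 1 so no torsion. So H_1 ≅ Z^2.
rank ∂_2 = 2, rank ∂_3 = 0 ⇒ b_2 = 2 − 2 − 0 = 0. So H_2 ≅ 0.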